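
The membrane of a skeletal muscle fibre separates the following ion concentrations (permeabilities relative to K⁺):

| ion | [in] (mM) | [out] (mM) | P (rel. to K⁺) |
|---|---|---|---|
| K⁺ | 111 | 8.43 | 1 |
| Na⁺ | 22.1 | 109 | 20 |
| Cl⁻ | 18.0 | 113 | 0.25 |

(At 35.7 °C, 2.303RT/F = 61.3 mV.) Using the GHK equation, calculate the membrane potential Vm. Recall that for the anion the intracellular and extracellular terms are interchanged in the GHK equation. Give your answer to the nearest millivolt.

Vm = 61.3 · log₁₀[(Σ P·[cation]ₒ + Σ P·[anion]ᵢ) / (Σ P·[cation]ᵢ + Σ P·[anion]ₒ)]
Numerator = 1×8.43 + 20×109 + 0.25×18.0 = 2193
Denominator = 1×111 + 20×22.1 + 0.25×113 = 581.2
Vm = 61.3 · log₁₀(3.7728) = 61.3 × (0.5767) = 35.35 mV

35 mV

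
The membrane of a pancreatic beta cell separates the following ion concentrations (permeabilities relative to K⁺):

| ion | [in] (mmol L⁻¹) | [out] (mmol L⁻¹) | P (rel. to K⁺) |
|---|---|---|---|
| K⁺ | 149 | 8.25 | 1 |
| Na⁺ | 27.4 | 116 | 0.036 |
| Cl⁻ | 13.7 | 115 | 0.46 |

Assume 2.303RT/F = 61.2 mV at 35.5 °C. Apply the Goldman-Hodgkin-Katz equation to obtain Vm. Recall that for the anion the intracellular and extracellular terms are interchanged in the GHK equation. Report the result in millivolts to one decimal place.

-63.3 mV

Vm = 61.2 · log₁₀[(Σ P·[cation]ₒ + Σ P·[anion]ᵢ) / (Σ P·[cation]ᵢ + Σ P·[anion]ₒ)]
Numerator = 1×8.25 + 0.036×116 + 0.46×13.7 = 18.73
Denominator = 1×149 + 0.036×27.4 + 0.46×115 = 202.9
Vm = 61.2 · log₁₀(0.092308) = 61.2 × (-1.0348) = -63.33 mV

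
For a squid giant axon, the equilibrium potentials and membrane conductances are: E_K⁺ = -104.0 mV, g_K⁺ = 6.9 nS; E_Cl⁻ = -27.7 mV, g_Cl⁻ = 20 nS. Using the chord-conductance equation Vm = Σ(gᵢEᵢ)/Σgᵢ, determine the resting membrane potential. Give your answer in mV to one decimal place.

Σ gᵢEᵢ = 6.9·(-104.0) + 20·(-27.7) = -1271.60
Σ gᵢ = 6.9 + 20 = 26.9
Vm = -1271.60 / 26.9 = -47.27 mV

-47.3 mV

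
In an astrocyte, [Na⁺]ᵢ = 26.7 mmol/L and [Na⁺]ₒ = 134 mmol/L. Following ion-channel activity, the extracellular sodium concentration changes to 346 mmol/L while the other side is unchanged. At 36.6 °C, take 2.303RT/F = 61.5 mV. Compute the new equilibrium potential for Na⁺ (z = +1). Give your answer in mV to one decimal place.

68.4 mV

After the shift: [Na⁺]_out = 346, [Na⁺]_in = 26.7 mmol/L.
E_new = (61.5/1)·log₁₀(346/26.7) = 61.50 · (1.1126) = 68.42 mV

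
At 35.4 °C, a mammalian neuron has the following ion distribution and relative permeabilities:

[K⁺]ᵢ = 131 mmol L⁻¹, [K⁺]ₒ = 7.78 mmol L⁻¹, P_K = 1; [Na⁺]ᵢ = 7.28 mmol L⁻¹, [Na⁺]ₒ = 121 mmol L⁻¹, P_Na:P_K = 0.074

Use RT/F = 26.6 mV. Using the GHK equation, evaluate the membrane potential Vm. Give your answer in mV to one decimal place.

-54.8 mV

Vm = 26.6 · ln[(Σ P·[cation]ₒ + Σ P·[anion]ᵢ) / (Σ P·[cation]ᵢ + Σ P·[anion]ₒ)]
Numerator = 1×7.78 + 0.074×121 = 16.73
Denominator = 1×131 + 0.074×7.28 = 131.5
Vm = 26.6 · ln(0.12722) = 26.6 × (-2.0619) = -54.85 mV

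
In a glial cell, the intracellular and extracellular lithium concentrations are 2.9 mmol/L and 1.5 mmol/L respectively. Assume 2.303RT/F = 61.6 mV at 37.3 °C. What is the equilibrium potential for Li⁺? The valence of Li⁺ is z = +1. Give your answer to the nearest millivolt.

-18 mV

E = (61.6/z) · log₁₀([Li⁺]_out/[Li⁺]_in) with z = +1.
= (61.6/1) · log₁₀(1.5/2.9) = 61.60 · log₁₀(0.5172)
= 61.60 · (-0.2863) = -17.64 mV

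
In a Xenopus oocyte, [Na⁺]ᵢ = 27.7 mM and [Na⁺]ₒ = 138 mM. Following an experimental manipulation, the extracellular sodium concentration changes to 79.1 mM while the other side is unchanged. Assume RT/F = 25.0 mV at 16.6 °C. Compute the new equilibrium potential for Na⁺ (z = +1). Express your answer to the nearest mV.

26 mV

After the shift: [Na⁺]_out = 79.1, [Na⁺]_in = 27.7 mM.
E_new = (25.0/1)·ln(79.1/27.7) = 25.00 · (1.0493) = 26.23 mV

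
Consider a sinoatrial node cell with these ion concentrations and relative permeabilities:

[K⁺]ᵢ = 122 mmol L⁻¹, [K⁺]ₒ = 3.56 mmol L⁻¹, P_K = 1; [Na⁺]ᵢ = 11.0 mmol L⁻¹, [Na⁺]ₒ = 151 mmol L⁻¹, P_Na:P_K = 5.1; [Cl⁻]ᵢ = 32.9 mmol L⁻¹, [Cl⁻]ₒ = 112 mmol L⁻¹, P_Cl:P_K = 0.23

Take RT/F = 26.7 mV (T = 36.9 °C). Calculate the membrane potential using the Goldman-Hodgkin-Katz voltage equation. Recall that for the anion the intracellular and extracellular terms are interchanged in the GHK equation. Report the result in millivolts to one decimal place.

Vm = 26.7 · ln[(Σ P·[cation]ₒ + Σ P·[anion]ᵢ) / (Σ P·[cation]ᵢ + Σ P·[anion]ₒ)]
Numerator = 1×3.56 + 5.1×151 + 0.23×32.9 = 781.2
Denominator = 1×122 + 5.1×11.0 + 0.23×112 = 203.9
Vm = 26.7 · ln(3.8322) = 26.7 × (1.3434) = 35.87 mV

35.9 mV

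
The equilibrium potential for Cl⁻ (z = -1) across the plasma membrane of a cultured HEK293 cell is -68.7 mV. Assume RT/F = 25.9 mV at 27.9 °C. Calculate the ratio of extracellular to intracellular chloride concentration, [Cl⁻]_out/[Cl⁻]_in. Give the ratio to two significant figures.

ln([out]/[in]) = E·z/(25.9) = -68.7 × -1 / 25.9 = 2.6525
[out]/[in] = e^(2.6525) = 14.19

14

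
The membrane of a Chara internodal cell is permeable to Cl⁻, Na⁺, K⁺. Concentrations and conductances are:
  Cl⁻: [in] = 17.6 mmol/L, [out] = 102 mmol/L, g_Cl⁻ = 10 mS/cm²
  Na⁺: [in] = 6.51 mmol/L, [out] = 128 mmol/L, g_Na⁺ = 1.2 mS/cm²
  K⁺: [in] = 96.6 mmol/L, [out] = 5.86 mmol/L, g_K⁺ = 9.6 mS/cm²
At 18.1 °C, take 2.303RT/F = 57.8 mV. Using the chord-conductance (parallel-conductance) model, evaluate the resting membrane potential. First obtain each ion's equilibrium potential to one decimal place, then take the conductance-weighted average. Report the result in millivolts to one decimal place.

E_Cl⁻ = (57.8/-1)·log₁₀(102/17.6) = -44.1 mV
E_Na⁺ = (57.8/1)·log₁₀(128/6.51) = 74.8 mV
E_K⁺ = (57.8/1)·log₁₀(5.86/96.6) = -70.3 mV
Vm = (Σ gᵢEᵢ)/(Σ gᵢ) = (10·-44.1 + 1.2·74.8 + 9.6·-70.3) / (10 + 1.2 + 9.6)
= -1026.12 / 20.8 = -49.33 mV

-49.3 mV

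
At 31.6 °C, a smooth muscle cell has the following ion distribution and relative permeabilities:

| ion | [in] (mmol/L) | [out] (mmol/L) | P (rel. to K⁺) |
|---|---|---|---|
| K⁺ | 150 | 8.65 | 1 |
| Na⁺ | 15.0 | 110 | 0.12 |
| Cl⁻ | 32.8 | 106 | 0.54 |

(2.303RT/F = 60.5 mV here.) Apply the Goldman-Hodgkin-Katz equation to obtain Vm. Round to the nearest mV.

-44 mV

Vm = 60.5 · log₁₀[(Σ P·[cation]ₒ + Σ P·[anion]ᵢ) / (Σ P·[cation]ᵢ + Σ P·[anion]ₒ)]
Numerator = 1×8.65 + 0.12×110 + 0.54×32.8 = 39.56
Denominator = 1×150 + 0.12×15.0 + 0.54×106 = 209
Vm = 60.5 · log₁₀(0.18926) = 60.5 × (-0.7230) = -43.74 mV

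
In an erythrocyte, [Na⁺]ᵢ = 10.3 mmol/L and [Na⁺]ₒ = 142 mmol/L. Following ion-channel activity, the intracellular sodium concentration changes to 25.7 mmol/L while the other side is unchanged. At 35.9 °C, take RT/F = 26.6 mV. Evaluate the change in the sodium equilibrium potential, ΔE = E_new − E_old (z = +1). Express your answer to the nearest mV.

-24 mV

E_old = (26.6/1)·ln(142/10.3) = 69.79 mV
E_new = (26.6/1)·ln(142/25.7) = 45.47 mV
ΔE = 45.47 − (69.79) = -24.32 mV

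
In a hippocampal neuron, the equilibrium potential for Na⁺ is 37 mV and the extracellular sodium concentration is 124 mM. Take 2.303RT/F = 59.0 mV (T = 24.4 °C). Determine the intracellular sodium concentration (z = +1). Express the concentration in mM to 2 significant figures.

29 mM

Nernst: E = (59.0/1) · log₁₀([out]/[in]), so log₁₀([out]/[in]) = 37.0 × 1 / 59.0 = 0.6271.
[out]/[in] = 10^(0.6271) = 4.238.
[in] = 124 / 4.238 = 29.26 mM.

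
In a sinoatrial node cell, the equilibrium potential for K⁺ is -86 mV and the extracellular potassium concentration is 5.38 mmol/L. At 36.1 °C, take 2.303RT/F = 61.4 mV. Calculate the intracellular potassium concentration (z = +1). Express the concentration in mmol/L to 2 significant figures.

Nernst: E = (61.4/1) · log₁₀([out]/[in]), so log₁₀([out]/[in]) = -86.0 × 1 / 61.4 = -1.4007.
[out]/[in] = 10^(-1.4007) = 0.03975.
[in] = 5.38 / 0.03975 = 135.3 mmol/L.

140 mmol/L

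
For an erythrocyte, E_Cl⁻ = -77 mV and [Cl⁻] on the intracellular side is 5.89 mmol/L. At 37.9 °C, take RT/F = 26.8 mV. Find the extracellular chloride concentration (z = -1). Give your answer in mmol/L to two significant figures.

100 mmol/L

Nernst: E = (26.8/-1) · ln([out]/[in]), so ln([out]/[in]) = -77.0 × -1 / 26.8 = 2.8731.
[out]/[in] = e^(2.8731) = 17.69.
[out] = 17.69 × 5.89 = 104.2 mmol/L.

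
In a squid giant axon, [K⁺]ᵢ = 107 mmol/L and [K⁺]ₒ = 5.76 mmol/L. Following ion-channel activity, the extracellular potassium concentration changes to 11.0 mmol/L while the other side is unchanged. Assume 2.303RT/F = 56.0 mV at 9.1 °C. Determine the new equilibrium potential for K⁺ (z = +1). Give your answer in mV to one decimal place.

-55.3 mV

After the shift: [K⁺]_out = 11.0, [K⁺]_in = 107 mmol/L.
E_new = (56.0/1)·log₁₀(11.0/107) = 56.00 · (-0.9880) = -55.33 mV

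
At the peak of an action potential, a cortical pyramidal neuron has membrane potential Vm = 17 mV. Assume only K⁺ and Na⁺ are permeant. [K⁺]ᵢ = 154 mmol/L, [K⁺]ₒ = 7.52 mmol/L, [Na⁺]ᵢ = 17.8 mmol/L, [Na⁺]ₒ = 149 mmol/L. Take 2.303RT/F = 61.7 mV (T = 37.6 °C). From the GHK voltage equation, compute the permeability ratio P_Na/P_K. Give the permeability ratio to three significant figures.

2.45

Let α = P_Na/P_K. GHK: Vm = 61.7·log₁₀[(Kₒ + α·Naₒ)/(Kᵢ + α·Naᵢ)].
10^(Vm/61.7) = 10^(17.0/61.7) = 1.8859
So 1.8859·(Kᵢ + α·Naᵢ) = Kₒ + α·Naₒ → α = (1.8859·154.0 − 7.52) / (149.0 − 1.8859·17.8)
α = (290.4 − 7.52) / (149.0 − 33.57) = 282.9/115.4 = 2.451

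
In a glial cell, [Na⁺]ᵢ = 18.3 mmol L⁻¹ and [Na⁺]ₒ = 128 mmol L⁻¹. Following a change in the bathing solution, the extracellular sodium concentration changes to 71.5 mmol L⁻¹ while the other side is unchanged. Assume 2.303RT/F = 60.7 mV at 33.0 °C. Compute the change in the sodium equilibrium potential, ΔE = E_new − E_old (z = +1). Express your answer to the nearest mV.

E_old = (60.7/1)·log₁₀(128/18.3) = 51.28 mV
E_new = (60.7/1)·log₁₀(71.5/18.3) = 35.93 mV
ΔE = 35.93 − (51.28) = -15.35 mV

-15 mV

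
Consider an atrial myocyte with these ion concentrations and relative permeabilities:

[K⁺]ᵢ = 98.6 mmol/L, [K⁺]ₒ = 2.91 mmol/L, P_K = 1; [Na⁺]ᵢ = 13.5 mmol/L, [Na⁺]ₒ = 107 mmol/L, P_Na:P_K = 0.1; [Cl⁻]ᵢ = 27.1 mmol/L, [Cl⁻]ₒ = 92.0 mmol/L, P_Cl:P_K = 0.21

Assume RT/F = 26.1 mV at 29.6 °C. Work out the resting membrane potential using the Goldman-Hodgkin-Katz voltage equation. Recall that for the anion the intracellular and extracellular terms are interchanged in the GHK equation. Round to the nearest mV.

-48 mV

Vm = 26.1 · ln[(Σ P·[cation]ₒ + Σ P·[anion]ᵢ) / (Σ P·[cation]ᵢ + Σ P·[anion]ₒ)]
Numerator = 1×2.91 + 0.1×107 + 0.21×27.1 = 19.3
Denominator = 1×98.6 + 0.1×13.5 + 0.21×92.0 = 119.3
Vm = 26.1 · ln(0.16183) = 26.1 × (-1.8212) = -47.53 mV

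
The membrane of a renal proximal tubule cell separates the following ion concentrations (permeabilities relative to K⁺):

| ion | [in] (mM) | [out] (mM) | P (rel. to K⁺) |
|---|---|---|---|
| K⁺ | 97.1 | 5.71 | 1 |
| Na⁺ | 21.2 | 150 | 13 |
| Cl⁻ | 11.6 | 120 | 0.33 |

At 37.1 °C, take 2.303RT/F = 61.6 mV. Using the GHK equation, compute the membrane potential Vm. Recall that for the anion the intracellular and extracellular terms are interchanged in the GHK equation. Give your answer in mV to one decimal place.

Vm = 61.6 · log₁₀[(Σ P·[cation]ₒ + Σ P·[anion]ᵢ) / (Σ P·[cation]ᵢ + Σ P·[anion]ₒ)]
Numerator = 1×5.71 + 13×150 + 0.33×11.6 = 1960
Denominator = 1×97.1 + 13×21.2 + 0.33×120 = 412.3
Vm = 61.6 · log₁₀(4.7527) = 61.6 × (0.6769) = 41.70 mV

41.7 mV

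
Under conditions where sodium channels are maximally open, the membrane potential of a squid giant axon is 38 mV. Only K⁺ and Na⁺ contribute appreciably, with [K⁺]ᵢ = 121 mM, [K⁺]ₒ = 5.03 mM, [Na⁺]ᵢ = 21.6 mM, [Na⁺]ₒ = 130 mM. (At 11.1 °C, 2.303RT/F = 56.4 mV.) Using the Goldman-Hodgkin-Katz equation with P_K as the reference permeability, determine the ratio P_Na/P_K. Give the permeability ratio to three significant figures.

Let α = P_Na/P_K. GHK: Vm = 56.4·log₁₀[(Kₒ + α·Naₒ)/(Kᵢ + α·Naᵢ)].
10^(Vm/56.4) = 10^(38.0/56.4) = 4.718
So 4.718·(Kᵢ + α·Naᵢ) = Kₒ + α·Naₒ → α = (4.718·121.0 − 5.03) / (130.0 − 4.718·21.6)
α = (570.9 − 5.03) / (130.0 − 101.9) = 565.8/28.09 = 20.14

20.1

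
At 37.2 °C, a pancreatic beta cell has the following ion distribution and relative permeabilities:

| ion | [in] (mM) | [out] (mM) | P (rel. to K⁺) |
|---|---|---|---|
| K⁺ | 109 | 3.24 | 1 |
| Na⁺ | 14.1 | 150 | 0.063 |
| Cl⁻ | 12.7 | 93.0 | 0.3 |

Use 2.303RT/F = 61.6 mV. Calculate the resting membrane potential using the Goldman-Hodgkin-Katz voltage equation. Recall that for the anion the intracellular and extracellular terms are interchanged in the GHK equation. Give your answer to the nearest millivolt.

Vm = 61.6 · log₁₀[(Σ P·[cation]ₒ + Σ P·[anion]ᵢ) / (Σ P·[cation]ᵢ + Σ P·[anion]ₒ)]
Numerator = 1×3.24 + 0.063×150 + 0.3×12.7 = 16.5
Denominator = 1×109 + 0.063×14.1 + 0.3×93.0 = 137.8
Vm = 61.6 · log₁₀(0.11975) = 61.6 × (-0.9217) = -56.78 mV

-57 mV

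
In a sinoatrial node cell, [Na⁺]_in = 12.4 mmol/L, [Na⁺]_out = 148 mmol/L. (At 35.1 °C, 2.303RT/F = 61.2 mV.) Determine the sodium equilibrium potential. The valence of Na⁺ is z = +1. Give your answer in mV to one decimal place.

65.9 mV

E = (61.2/z) · log₁₀([Na⁺]_out/[Na⁺]_in) with z = +1.
= (61.2/1) · log₁₀(148/12.4) = 61.20 · log₁₀(11.94)
= 61.20 · (1.0768) = 65.90 mV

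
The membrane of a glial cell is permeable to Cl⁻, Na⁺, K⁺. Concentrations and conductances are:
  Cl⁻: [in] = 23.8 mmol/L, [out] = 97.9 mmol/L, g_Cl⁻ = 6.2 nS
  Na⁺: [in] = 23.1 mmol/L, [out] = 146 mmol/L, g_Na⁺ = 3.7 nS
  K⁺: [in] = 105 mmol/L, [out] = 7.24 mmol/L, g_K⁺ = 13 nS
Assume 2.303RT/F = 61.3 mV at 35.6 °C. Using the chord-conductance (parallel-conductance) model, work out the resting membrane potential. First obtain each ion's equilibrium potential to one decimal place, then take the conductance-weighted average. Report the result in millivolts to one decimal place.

E_Cl⁻ = (61.3/-1)·log₁₀(97.9/23.8) = -37.7 mV
E_Na⁺ = (61.3/1)·log₁₀(146/23.1) = 49.1 mV
E_K⁺ = (61.3/1)·log₁₀(7.24/105) = -71.2 mV
Vm = (Σ gᵢEᵢ)/(Σ gᵢ) = (6.2·-37.7 + 3.7·49.1 + 13·-71.2) / (6.2 + 3.7 + 13)
= -977.67 / 22.9 = -42.69 mV

-42.7 mV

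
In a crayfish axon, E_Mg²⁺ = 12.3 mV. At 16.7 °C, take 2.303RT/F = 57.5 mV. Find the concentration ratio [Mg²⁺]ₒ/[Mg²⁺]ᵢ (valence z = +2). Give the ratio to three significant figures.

log₁₀([out]/[in]) = E·z/(57.5) = 12.3 × 2 / 57.5 = 0.4278
[out]/[in] = 10^(0.4278) = 2.678

2.68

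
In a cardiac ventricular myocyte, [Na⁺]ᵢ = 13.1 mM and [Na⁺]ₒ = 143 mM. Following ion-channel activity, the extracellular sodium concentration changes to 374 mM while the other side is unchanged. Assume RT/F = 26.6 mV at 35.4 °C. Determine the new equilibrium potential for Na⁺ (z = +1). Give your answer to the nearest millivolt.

89 mV

After the shift: [Na⁺]_out = 374, [Na⁺]_in = 13.1 mM.
E_new = (26.6/1)·ln(374/13.1) = 26.60 · (3.3516) = 89.15 mV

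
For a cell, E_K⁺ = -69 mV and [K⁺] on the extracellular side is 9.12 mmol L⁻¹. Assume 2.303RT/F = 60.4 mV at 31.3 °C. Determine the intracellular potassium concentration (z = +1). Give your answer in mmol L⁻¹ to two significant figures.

Nernst: E = (60.4/1) · log₁₀([out]/[in]), so log₁₀([out]/[in]) = -69.0 × 1 / 60.4 = -1.1424.
[out]/[in] = 10^(-1.1424) = 0.07205.
[in] = 9.12 / 0.07205 = 126.6 mmol L⁻¹.

130 mmol L⁻¹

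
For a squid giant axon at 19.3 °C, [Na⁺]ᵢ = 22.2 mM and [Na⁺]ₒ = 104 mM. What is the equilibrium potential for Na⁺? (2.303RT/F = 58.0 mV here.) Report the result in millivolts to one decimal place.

E = (58.0/z) · log₁₀([Na⁺]_out/[Na⁺]_in) with z = +1.
= (58.0/1) · log₁₀(104/22.2) = 58.00 · log₁₀(4.685)
= 58.00 · (0.6707) = 38.90 mV

38.9 mV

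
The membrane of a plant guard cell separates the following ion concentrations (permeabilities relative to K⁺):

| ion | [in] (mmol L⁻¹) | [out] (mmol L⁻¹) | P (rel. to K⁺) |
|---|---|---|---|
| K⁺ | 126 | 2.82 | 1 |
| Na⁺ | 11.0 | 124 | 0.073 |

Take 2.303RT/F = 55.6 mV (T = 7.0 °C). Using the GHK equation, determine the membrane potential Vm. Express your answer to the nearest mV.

-57 mV

Vm = 55.6 · log₁₀[(Σ P·[cation]ₒ + Σ P·[anion]ᵢ) / (Σ P·[cation]ᵢ + Σ P·[anion]ₒ)]
Numerator = 1×2.82 + 0.073×124 = 11.87
Denominator = 1×126 + 0.073×11.0 = 126.8
Vm = 55.6 · log₁₀(0.093626) = 55.6 × (-1.0286) = -57.19 mV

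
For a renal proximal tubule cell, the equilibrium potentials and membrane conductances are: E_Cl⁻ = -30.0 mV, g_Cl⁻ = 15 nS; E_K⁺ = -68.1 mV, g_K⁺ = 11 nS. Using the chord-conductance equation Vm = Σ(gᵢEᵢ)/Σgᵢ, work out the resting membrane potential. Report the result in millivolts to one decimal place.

-46.1 mV

Σ gᵢEᵢ = 15·(-30.0) + 11·(-68.1) = -1199.10
Σ gᵢ = 15 + 11 = 26
Vm = -1199.10 / 26 = -46.12 mV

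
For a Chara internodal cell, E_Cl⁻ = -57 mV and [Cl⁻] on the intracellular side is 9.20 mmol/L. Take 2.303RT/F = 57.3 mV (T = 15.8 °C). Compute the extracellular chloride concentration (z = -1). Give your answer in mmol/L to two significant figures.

Nernst: E = (57.3/-1) · log₁₀([out]/[in]), so log₁₀([out]/[in]) = -57.0 × -1 / 57.3 = 0.9948.
[out]/[in] = 10^(0.9948) = 9.88.
[out] = 9.88 × 9.20 = 90.9 mmol/L.

91 mmol/L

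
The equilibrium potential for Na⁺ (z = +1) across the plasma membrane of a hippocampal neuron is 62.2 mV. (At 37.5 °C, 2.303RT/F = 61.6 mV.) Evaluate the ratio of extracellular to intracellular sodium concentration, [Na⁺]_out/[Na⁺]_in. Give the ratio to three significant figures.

log₁₀([out]/[in]) = E·z/(61.6) = 62.2 × 1 / 61.6 = 1.0097
[out]/[in] = 10^(1.0097) = 10.23

10.2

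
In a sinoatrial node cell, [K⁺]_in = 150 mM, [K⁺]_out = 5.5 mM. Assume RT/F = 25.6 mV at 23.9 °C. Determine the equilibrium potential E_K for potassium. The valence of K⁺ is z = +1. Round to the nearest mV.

-85 mV

E = (25.6/z) · ln([K⁺]_out/[K⁺]_in) with z = +1.
= (25.6/1) · ln(5.5/150) = 25.60 · ln(0.03667)
= 25.60 · (-3.3059) = -84.63 mV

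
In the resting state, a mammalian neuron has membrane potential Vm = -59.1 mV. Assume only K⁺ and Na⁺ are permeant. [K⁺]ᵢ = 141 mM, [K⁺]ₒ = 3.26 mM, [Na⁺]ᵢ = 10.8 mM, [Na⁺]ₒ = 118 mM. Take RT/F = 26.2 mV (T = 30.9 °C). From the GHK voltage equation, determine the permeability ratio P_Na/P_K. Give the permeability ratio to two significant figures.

Let α = P_Na/P_K. GHK: Vm = 26.2·ln[(Kₒ + α·Naₒ)/(Kᵢ + α·Naᵢ)].
e^(Vm/26.2) = e^(-59.1/26.2) = 0.1048
So 0.1048·(Kᵢ + α·Naᵢ) = Kₒ + α·Naₒ → α = (0.1048·141.0 − 3.26) / (118.0 − 0.1048·10.8)
α = (14.78 − 3.26) / (118.0 − 1.132) = 11.52/116.9 = 0.09854

0.099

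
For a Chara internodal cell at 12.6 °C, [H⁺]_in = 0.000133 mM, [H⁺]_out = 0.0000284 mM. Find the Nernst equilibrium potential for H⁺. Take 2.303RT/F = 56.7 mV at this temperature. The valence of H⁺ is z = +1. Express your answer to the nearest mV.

-38 mV

E = (56.7/z) · log₁₀([H⁺]_out/[H⁺]_in) with z = +1.
= (56.7/1) · log₁₀(0.0000284/0.000133) = 56.70 · log₁₀(0.2135)
= 56.70 · (-0.6705) = -38.02 mV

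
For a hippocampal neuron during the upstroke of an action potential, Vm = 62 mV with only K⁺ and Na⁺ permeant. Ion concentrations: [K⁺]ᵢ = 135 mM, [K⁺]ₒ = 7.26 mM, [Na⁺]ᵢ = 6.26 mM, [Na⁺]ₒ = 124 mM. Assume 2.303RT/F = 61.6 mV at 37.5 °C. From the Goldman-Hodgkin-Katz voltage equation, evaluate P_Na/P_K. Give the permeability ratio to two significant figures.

23

Let α = P_Na/P_K. GHK: Vm = 61.6·log₁₀[(Kₒ + α·Naₒ)/(Kᵢ + α·Naᵢ)].
10^(Vm/61.6) = 10^(62.0/61.6) = 10.151
So 10.151·(Kᵢ + α·Naᵢ) = Kₒ + α·Naₒ → α = (10.151·135.0 − 7.26) / (124.0 − 10.151·6.26)
α = (1370 − 7.26) / (124.0 − 63.54) = 1363/60.46 = 22.55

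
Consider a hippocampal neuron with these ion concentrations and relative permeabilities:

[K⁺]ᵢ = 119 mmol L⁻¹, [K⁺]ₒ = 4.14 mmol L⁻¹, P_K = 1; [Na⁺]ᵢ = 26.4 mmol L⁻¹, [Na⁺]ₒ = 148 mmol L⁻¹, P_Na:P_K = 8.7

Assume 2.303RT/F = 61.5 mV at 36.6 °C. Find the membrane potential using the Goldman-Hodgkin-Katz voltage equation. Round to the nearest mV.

35 mV

Vm = 61.5 · log₁₀[(Σ P·[cation]ₒ + Σ P·[anion]ᵢ) / (Σ P·[cation]ᵢ + Σ P·[anion]ₒ)]
Numerator = 1×4.14 + 8.7×148 = 1292
Denominator = 1×119 + 8.7×26.4 = 348.7
Vm = 61.5 · log₁₀(3.7047) = 61.5 × (0.5687) = 34.98 mV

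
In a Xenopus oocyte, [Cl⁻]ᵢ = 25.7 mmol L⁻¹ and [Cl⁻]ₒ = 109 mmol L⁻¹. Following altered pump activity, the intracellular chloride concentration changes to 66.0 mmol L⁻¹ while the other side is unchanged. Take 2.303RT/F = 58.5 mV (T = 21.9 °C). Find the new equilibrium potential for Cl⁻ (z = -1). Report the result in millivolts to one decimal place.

-12.7 mV

After the shift: [Cl⁻]_out = 109, [Cl⁻]_in = 66.0 mmol L⁻¹.
E_new = (58.5/-1)·log₁₀(109/66.0) = -58.50 · (0.2179) = -12.75 mV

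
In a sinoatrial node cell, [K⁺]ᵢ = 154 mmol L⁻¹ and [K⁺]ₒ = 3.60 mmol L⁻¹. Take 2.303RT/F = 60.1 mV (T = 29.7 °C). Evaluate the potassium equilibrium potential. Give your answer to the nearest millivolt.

E = (60.1/z) · log₁₀([K⁺]_out/[K⁺]_in) with z = +1.
= (60.1/1) · log₁₀(3.60/154) = 60.10 · log₁₀(0.02338)
= 60.10 · (-1.6312) = -98.04 mV

-98 mV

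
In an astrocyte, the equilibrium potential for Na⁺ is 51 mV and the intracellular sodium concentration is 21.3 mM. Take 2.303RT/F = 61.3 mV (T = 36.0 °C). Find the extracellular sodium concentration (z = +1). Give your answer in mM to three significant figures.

Nernst: E = (61.3/1) · log₁₀([out]/[in]), so log₁₀([out]/[in]) = 51.0 × 1 / 61.3 = 0.8320.
[out]/[in] = 10^(0.8320) = 6.792.
[out] = 6.792 × 21.3 = 144.7 mM.

145 mM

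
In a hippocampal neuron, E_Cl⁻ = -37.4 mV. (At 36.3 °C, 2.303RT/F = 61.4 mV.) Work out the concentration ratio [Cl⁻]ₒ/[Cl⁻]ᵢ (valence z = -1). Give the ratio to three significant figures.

log₁₀([out]/[in]) = E·z/(61.4) = -37.4 × -1 / 61.4 = 0.6091
[out]/[in] = 10^(0.6091) = 4.066

4.07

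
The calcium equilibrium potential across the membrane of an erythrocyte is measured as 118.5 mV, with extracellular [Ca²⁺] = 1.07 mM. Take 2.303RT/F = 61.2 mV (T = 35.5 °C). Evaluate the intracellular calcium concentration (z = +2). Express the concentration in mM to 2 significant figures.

Nernst: E = (61.2/2) · log₁₀([out]/[in]), so log₁₀([out]/[in]) = 118.5 × 2 / 61.2 = 3.8725.
[out]/[in] = 10^(3.8725) = 7457.
[in] = 1.07 / 7457 = 0.0001435 mM.

0.00014 mM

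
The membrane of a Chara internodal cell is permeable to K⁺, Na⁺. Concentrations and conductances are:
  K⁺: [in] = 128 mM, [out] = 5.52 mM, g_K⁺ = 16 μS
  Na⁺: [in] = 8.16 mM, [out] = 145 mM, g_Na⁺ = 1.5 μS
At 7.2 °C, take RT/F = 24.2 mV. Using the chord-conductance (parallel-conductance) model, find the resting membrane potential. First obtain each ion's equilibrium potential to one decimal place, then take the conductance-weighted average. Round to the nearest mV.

-64 mV

E_K⁺ = (24.2/1)·ln(5.52/128) = -76.1 mV
E_Na⁺ = (24.2/1)·ln(145/8.16) = 69.6 mV
Vm = (Σ gᵢEᵢ)/(Σ gᵢ) = (16·-76.1 + 1.5·69.6) / (16 + 1.5)
= -1113.20 / 17.5 = -63.61 mV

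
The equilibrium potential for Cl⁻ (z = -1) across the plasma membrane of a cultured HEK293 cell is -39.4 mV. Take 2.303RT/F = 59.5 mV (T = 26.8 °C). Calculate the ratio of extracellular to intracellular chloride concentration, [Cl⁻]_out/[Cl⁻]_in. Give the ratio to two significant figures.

4.6

log₁₀([out]/[in]) = E·z/(59.5) = -39.4 × -1 / 59.5 = 0.6622
[out]/[in] = 10^(0.6622) = 4.594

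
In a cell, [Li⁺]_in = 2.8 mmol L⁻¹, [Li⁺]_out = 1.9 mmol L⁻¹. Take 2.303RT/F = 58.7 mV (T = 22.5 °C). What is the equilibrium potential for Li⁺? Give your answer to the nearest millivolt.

E = (58.7/z) · log₁₀([Li⁺]_out/[Li⁺]_in) with z = +1.
= (58.7/1) · log₁₀(1.9/2.8) = 58.70 · log₁₀(0.6786)
= 58.70 · (-0.1684) = -9.89 mV

-10 mV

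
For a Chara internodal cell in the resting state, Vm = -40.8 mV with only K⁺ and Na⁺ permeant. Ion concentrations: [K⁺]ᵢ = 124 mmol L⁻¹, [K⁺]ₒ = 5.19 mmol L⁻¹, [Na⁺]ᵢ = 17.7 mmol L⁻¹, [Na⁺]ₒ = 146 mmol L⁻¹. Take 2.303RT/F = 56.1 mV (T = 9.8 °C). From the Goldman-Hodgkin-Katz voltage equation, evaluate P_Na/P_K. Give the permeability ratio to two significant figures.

0.13

Let α = P_Na/P_K. GHK: Vm = 56.1·log₁₀[(Kₒ + α·Naₒ)/(Kᵢ + α·Naᵢ)].
10^(Vm/56.1) = 10^(-40.8/56.1) = 0.18738
So 0.18738·(Kᵢ + α·Naᵢ) = Kₒ + α·Naₒ → α = (0.18738·124.0 − 5.19) / (146.0 − 0.18738·17.7)
α = (23.24 − 5.19) / (146.0 − 3.317) = 18.05/142.7 = 0.1265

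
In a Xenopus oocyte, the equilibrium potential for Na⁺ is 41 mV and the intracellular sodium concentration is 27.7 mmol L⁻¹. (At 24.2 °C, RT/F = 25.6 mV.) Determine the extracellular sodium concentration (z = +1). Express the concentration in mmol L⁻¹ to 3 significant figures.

Nernst: E = (25.6/1) · ln([out]/[in]), so ln([out]/[in]) = 41.0 × 1 / 25.6 = 1.6016.
[out]/[in] = e^(1.6016) = 4.961.
[out] = 4.961 × 27.7 = 137.4 mmol L⁻¹.

137 mmol L⁻¹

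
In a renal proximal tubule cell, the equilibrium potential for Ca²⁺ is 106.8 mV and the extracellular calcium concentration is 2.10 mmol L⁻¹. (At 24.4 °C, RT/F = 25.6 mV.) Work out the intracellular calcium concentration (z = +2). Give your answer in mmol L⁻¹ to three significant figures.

0.000500 mmol L⁻¹

Nernst: E = (25.6/2) · ln([out]/[in]), so ln([out]/[in]) = 106.8 × 2 / 25.6 = 8.3438.
[out]/[in] = e^(8.3438) = 4204.
[in] = 2.10 / 4204 = 0.0004995 mmol L⁻¹.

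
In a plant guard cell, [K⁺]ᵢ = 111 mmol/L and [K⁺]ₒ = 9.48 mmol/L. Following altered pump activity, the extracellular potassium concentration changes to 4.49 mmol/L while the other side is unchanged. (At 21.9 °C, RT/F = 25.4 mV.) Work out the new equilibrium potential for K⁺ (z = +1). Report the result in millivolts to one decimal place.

After the shift: [K⁺]_out = 4.49, [K⁺]_in = 111 mmol/L.
E_new = (25.4/1)·ln(4.49/111) = 25.40 · (-3.2077) = -81.48 mV

-81.5 mV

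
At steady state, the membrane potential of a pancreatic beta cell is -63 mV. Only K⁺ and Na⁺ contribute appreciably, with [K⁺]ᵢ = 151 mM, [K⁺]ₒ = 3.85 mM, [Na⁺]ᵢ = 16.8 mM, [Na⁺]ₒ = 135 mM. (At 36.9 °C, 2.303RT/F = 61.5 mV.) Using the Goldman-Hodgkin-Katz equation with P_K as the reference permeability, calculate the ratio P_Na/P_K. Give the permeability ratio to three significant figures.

Let α = P_Na/P_K. GHK: Vm = 61.5·log₁₀[(Kₒ + α·Naₒ)/(Kᵢ + α·Naᵢ)].
10^(Vm/61.5) = 10^(-63.0/61.5) = 0.094539
So 0.094539·(Kᵢ + α·Naᵢ) = Kₒ + α·Naₒ → α = (0.094539·151.0 − 3.85) / (135.0 − 0.094539·16.8)
α = (14.28 − 3.85) / (135.0 − 1.588) = 10.43/133.4 = 0.07814

0.0781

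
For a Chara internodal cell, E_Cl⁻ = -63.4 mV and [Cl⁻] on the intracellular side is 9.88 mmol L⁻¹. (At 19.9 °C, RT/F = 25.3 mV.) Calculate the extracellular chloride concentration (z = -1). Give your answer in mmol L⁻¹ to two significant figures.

Nernst: E = (25.3/-1) · ln([out]/[in]), so ln([out]/[in]) = -63.4 × -1 / 25.3 = 2.5059.
[out]/[in] = e^(2.5059) = 12.25.
[out] = 12.25 × 9.88 = 121.1 mmol L⁻¹.

120 mmol L⁻¹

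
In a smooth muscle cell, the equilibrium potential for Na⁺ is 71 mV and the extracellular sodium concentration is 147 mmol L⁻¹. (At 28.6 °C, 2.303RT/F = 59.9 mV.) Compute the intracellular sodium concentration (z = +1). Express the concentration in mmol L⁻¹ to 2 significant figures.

Nernst: E = (59.9/1) · log₁₀([out]/[in]), so log₁₀([out]/[in]) = 71.0 × 1 / 59.9 = 1.1853.
[out]/[in] = 10^(1.1853) = 15.32.
[in] = 147 / 15.32 = 9.594 mmol L⁻¹.

9.6 mmol L⁻¹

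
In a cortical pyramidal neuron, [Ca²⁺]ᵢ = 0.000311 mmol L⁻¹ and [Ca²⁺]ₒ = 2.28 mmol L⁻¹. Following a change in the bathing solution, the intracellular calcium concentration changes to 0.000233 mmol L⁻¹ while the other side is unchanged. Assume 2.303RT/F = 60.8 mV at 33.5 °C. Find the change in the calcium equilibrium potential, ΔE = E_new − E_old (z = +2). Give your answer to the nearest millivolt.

4 mV

E_old = (60.8/2)·log₁₀(2.28/0.000311) = 117.50 mV
E_new = (60.8/2)·log₁₀(2.28/0.000233) = 121.31 mV
ΔE = 121.31 − (117.50) = 3.81 mV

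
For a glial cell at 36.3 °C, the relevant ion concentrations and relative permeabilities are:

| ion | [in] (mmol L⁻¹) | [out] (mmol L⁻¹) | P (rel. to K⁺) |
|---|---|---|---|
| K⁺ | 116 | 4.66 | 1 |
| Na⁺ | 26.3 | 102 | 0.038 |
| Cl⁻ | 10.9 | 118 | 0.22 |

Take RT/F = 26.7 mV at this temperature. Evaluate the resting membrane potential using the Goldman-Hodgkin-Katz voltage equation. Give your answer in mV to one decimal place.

Vm = 26.7 · ln[(Σ P·[cation]ₒ + Σ P·[anion]ᵢ) / (Σ P·[cation]ᵢ + Σ P·[anion]ₒ)]
Numerator = 1×4.66 + 0.038×102 + 0.22×10.9 = 10.93
Denominator = 1×116 + 0.038×26.3 + 0.22×118 = 143
Vm = 26.7 · ln(0.076483) = 26.7 × (-2.5707) = -68.64 mV

-68.6 mV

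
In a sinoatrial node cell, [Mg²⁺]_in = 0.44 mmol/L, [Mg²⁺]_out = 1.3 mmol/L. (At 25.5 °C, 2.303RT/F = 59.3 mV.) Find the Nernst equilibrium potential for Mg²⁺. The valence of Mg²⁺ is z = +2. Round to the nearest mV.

14 mV

E = (59.3/z) · log₁₀([Mg²⁺]_out/[Mg²⁺]_in) with z = +2.
= (59.3/2) · log₁₀(1.3/0.44) = 29.65 · log₁₀(2.955)
= 29.65 · (0.4705) = 13.95 mV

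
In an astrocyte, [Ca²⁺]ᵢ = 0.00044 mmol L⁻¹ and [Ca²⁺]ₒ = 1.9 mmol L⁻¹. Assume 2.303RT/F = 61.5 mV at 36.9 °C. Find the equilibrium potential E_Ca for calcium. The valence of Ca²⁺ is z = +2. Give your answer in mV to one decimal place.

111.8 mV

E = (61.5/z) · log₁₀([Ca²⁺]_out/[Ca²⁺]_in) with z = +2.
= (61.5/2) · log₁₀(1.9/0.00044) = 30.75 · log₁₀(4318)
= 30.75 · (3.6353) = 111.79 mV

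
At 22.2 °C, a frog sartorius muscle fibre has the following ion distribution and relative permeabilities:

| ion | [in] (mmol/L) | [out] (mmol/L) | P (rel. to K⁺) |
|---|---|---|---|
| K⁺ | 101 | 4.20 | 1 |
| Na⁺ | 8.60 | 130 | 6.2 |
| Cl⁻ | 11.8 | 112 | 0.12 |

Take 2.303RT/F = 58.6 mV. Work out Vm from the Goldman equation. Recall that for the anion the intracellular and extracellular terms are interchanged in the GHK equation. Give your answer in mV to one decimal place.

40.1 mV

Vm = 58.6 · log₁₀[(Σ P·[cation]ₒ + Σ P·[anion]ᵢ) / (Σ P·[cation]ᵢ + Σ P·[anion]ₒ)]
Numerator = 1×4.20 + 6.2×130 + 0.12×11.8 = 811.6
Denominator = 1×101 + 6.2×8.60 + 0.12×112 = 167.8
Vm = 58.6 · log₁₀(4.838) = 58.6 × (0.6847) = 40.12 mV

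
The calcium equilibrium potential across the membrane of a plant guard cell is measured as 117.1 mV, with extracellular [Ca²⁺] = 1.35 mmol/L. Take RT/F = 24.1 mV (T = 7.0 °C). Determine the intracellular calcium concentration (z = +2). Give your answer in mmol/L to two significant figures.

0.000081 mmol/L

Nernst: E = (24.1/2) · ln([out]/[in]), so ln([out]/[in]) = 117.1 × 2 / 24.1 = 9.7178.
[out]/[in] = e^(9.7178) = 1.661e+04.
[in] = 1.35 / 1.661e+04 = 8.127e-05 mmol/L.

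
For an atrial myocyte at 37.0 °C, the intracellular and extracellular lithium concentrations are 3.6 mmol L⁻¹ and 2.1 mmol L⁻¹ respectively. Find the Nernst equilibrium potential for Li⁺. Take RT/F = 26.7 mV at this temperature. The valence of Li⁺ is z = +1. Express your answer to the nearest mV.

-14 mV

E = (26.7/z) · ln([Li⁺]_out/[Li⁺]_in) with z = +1.
= (26.7/1) · ln(2.1/3.6) = 26.70 · ln(0.5833)
= 26.70 · (-0.5390) = -14.39 mV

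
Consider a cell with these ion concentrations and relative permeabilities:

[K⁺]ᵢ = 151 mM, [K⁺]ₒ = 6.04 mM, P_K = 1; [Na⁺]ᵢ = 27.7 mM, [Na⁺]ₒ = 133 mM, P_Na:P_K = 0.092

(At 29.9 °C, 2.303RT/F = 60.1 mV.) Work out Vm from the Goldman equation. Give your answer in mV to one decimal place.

-55.6 mV

Vm = 60.1 · log₁₀[(Σ P·[cation]ₒ + Σ P·[anion]ᵢ) / (Σ P·[cation]ᵢ + Σ P·[anion]ₒ)]
Numerator = 1×6.04 + 0.092×133 = 18.28
Denominator = 1×151 + 0.092×27.7 = 153.5
Vm = 60.1 · log₁₀(0.11902) = 60.1 × (-0.9244) = -55.55 mV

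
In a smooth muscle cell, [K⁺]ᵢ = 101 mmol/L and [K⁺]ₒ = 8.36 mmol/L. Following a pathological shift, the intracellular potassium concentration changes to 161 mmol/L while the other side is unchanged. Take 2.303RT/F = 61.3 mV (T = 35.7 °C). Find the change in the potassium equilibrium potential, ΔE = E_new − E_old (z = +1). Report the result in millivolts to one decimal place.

E_old = (61.3/1)·log₁₀(8.36/101) = -66.33 mV
E_new = (61.3/1)·log₁₀(8.36/161) = -78.75 mV
ΔE = -78.75 − (-66.33) = -12.41 mV

-12.4 mV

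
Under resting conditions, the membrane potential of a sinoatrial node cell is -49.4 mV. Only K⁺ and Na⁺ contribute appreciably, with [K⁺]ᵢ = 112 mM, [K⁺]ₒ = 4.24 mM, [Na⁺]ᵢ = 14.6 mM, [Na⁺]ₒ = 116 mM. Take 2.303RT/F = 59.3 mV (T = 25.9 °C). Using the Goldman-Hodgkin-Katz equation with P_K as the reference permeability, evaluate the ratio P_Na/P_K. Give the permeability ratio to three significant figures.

0.107

Let α = P_Na/P_K. GHK: Vm = 59.3·log₁₀[(Kₒ + α·Naₒ)/(Kᵢ + α·Naᵢ)].
10^(Vm/59.3) = 10^(-49.4/59.3) = 0.14687
So 0.14687·(Kᵢ + α·Naᵢ) = Kₒ + α·Naₒ → α = (0.14687·112.0 − 4.24) / (116.0 − 0.14687·14.6)
α = (16.45 − 4.24) / (116.0 − 2.144) = 12.21/113.9 = 0.1072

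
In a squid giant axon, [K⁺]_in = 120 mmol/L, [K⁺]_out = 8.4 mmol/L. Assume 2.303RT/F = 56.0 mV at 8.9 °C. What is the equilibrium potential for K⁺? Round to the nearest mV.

E = (56.0/z) · log₁₀([K⁺]_out/[K⁺]_in) with z = +1.
= (56.0/1) · log₁₀(8.4/120) = 56.00 · log₁₀(0.07)
= 56.00 · (-1.1549) = -64.67 mV

-65 mV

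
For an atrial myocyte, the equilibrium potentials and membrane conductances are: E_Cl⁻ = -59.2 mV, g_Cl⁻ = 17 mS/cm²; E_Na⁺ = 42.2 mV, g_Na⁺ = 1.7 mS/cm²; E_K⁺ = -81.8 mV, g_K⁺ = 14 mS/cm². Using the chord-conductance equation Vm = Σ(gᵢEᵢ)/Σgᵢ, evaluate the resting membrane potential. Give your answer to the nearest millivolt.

-64 mV

Σ gᵢEᵢ = 17·(-59.2) + 1.7·(42.2) + 14·(-81.8) = -2079.86
Σ gᵢ = 17 + 1.7 + 14 = 32.7
Vm = -2079.86 / 32.7 = -63.60 mV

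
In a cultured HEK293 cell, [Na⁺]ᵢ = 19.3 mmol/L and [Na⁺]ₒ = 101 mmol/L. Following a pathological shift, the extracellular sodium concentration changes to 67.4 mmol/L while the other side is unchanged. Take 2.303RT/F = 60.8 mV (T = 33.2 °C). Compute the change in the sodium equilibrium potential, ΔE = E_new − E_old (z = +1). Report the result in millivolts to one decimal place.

E_old = (60.8/1)·log₁₀(101/19.3) = 43.70 mV
E_new = (60.8/1)·log₁₀(67.4/19.3) = 33.02 mV
ΔE = 33.02 − (43.70) = -10.68 mV

-10.7 mV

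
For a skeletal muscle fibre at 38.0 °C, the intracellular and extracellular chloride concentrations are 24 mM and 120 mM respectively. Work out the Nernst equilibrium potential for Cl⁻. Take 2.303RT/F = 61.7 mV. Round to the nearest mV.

-43 mV

E = (61.7/z) · log₁₀([Cl⁻]_out/[Cl⁻]_in) with z = -1.
For an anion, dividing by z = -1 reverses the sign.
= (61.7/-1) · log₁₀(120/24) = -61.70 · log₁₀(5)
= -61.70 · (0.6990) = -43.13 mV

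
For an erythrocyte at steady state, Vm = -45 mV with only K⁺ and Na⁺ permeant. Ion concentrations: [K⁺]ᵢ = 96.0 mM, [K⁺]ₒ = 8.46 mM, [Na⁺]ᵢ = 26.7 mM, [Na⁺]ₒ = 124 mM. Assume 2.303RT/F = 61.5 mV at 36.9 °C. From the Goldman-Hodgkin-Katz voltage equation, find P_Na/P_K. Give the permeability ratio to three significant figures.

Let α = P_Na/P_K. GHK: Vm = 61.5·log₁₀[(Kₒ + α·Naₒ)/(Kᵢ + α·Naᵢ)].
10^(Vm/61.5) = 10^(-45.0/61.5) = 0.18548
So 0.18548·(Kᵢ + α·Naᵢ) = Kₒ + α·Naₒ → α = (0.18548·96.0 − 8.46) / (124.0 − 0.18548·26.7)
α = (17.81 − 8.46) / (124.0 − 4.952) = 9.346/119 = 0.07851

0.0785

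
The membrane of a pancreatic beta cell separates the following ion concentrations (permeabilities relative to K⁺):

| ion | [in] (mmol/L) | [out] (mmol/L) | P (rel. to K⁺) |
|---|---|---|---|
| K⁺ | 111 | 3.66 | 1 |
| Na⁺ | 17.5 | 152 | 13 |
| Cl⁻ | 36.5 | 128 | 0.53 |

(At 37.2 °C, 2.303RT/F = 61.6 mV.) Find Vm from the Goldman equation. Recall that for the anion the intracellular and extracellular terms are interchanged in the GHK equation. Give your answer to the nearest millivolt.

43 mV

Vm = 61.6 · log₁₀[(Σ P·[cation]ₒ + Σ P·[anion]ᵢ) / (Σ P·[cation]ᵢ + Σ P·[anion]ₒ)]
Numerator = 1×3.66 + 13×152 + 0.53×36.5 = 1999
Denominator = 1×111 + 13×17.5 + 0.53×128 = 406.3
Vm = 61.6 · log₁₀(4.9195) = 61.6 × (0.6919) = 42.62 mV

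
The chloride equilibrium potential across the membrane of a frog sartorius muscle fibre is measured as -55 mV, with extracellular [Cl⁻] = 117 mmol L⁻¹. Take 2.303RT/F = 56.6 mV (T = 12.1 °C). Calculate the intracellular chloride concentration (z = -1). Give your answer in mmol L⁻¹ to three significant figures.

12.5 mmol L⁻¹

Nernst: E = (56.6/-1) · log₁₀([out]/[in]), so log₁₀([out]/[in]) = -55.0 × -1 / 56.6 = 0.9717.
[out]/[in] = 10^(0.9717) = 9.37.
[in] = 117 / 9.37 = 12.49 mmol L⁻¹.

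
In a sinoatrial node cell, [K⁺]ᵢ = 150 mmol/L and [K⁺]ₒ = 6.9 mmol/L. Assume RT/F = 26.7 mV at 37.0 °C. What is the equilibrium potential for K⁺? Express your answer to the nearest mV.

-82 mV

E = (26.7/z) · ln([K⁺]_out/[K⁺]_in) with z = +1.
= (26.7/1) · ln(6.9/150) = 26.70 · ln(0.046)
= 26.70 · (-3.0791) = -82.21 mV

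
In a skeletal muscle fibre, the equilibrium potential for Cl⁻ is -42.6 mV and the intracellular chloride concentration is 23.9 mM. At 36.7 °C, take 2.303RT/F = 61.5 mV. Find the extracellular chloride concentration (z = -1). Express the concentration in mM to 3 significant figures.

118 mM

Nernst: E = (61.5/-1) · log₁₀([out]/[in]), so log₁₀([out]/[in]) = -42.6 × -1 / 61.5 = 0.6927.
[out]/[in] = 10^(0.6927) = 4.928.
[out] = 4.928 × 23.9 = 117.8 mM.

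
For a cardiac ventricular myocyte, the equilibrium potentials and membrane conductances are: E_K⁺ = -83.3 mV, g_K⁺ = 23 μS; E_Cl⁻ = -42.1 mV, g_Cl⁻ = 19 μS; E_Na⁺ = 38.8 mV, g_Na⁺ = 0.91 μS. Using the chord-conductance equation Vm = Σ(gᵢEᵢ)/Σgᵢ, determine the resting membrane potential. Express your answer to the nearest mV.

-62 mV

Σ gᵢEᵢ = 23·(-83.3) + 19·(-42.1) + 0.91·(38.8) = -2680.49
Σ gᵢ = 23 + 19 + 0.91 = 42.91
Vm = -2680.49 / 42.91 = -62.47 mV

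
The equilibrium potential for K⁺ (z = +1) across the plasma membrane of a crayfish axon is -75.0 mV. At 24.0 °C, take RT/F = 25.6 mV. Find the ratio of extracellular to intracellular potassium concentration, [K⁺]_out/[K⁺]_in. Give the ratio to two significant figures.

ln([out]/[in]) = E·z/(25.6) = -75.0 × 1 / 25.6 = -2.9297
[out]/[in] = e^(-2.9297) = 0.05341

0.053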